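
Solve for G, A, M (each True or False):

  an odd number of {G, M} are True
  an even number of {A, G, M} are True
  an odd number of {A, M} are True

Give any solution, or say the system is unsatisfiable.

G = True, A = True, M = False

{G, M}: 1 true → odd ✓
{A, G, M}: 2 true → even ✓
{A, M}: 1 true → odd ✓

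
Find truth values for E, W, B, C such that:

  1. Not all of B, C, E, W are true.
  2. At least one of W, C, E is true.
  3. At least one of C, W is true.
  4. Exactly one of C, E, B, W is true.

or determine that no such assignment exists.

E = False, W = False, B = False, C = True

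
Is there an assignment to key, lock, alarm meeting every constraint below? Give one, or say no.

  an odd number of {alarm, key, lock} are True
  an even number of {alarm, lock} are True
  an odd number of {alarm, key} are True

key=T, lock=F, alarm=F

{alarm, key, lock}: 1 true → odd ✓
{alarm, lock}: 0 true → even ✓
{alarm, key}: 1 true → odd ✓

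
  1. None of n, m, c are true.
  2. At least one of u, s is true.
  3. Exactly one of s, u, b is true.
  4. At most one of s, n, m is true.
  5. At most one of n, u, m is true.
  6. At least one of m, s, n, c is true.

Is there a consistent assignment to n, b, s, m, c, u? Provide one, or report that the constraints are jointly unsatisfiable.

n = False, b = False, s = True, m = False, c = False, u = False

  (1) {n, m, c}: 0 true — none ✓
  (2) {u, s}: 1 true — at least one ✓
  (3) {s, u, b}: 1 true — exactly one ✓
  (4) {s, n, m}: 1 true — at most one ✓
  (5) {n, u, m}: 0 true — at most one ✓
  (6) {m, s, n, c}: 1 true — at least one ✓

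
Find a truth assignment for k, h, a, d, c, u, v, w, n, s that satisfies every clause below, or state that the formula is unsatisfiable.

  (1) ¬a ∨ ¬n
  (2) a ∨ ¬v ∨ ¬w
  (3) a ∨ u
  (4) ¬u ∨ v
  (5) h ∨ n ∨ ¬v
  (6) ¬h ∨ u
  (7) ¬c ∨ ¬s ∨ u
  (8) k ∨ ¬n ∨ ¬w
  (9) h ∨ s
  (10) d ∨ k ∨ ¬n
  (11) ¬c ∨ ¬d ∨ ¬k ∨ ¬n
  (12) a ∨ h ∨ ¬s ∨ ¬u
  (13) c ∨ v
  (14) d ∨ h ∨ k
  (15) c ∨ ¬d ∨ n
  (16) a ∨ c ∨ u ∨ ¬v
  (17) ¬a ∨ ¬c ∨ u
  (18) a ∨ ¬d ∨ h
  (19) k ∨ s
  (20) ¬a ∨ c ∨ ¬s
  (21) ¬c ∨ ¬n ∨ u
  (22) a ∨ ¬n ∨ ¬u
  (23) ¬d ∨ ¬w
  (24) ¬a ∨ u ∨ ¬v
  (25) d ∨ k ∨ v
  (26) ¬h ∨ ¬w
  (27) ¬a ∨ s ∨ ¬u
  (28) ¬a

k = True, h = True, a = False, d = False, c = False, u = True, v = True, w = False, n = False, s = True

Unit clause (¬a) forces a = False.
In (a ∨ u) only u is left, so u = True.
In (¬u ∨ v) only v is left, so v = True.
In (a ∨ ¬n ∨ ¬u) only ¬n is left, so n = False.
In (a ∨ ¬v ∨ ¬w) only ¬w is left, so w = False.
In (h ∨ n ∨ ¬v) only h is left, so h = True.
Set k = True.
Set d = False.
Set c = False.
Set s = True.
All clauses satisfied.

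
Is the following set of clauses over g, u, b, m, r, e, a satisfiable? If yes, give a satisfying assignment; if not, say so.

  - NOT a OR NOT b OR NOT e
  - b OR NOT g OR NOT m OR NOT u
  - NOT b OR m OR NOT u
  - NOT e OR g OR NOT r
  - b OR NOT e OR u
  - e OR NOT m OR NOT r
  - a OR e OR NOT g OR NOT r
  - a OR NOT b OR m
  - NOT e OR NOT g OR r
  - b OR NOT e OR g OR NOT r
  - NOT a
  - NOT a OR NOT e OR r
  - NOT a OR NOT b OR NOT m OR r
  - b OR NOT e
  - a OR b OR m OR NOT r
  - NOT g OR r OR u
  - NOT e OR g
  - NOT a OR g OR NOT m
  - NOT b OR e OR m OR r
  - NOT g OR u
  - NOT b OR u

Unit clause (NOT a) forces a = False.
Set g = False.
  then (NOT e OR g) forces e = False.
Set u = False.
  then (NOT b OR u) forces b = False.
Set m = True.
  then (e OR NOT m OR NOT r) forces r = False.
All clauses satisfied.

g = False, u = False, b = False, m = True, r = False, e = False, a = False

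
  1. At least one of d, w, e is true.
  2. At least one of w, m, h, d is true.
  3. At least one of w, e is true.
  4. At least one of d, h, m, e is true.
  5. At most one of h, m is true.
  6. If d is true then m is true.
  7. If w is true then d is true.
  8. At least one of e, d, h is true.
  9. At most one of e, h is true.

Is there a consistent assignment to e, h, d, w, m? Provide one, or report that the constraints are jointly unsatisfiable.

e = True, h = False, d = True, w = False, m = True

  (1) {d, w, e}: 2 true — at least one ✓
  (2) {w, m, h, d}: 2 true — at least one ✓
  (3) {w, e}: 1 true — at least one ✓
  (4) {d, h, m, e}: 3 true — at least one ✓
  (5) {h, m}: 1 true — at most one ✓
  (6) d=T ⇒ m: T ✓
  (7) w=F ⇒ d: vacuous ✓
  (8) {e, d, h}: 2 true — at least one ✓
  (9) {e, h}: 1 true — at most one ✓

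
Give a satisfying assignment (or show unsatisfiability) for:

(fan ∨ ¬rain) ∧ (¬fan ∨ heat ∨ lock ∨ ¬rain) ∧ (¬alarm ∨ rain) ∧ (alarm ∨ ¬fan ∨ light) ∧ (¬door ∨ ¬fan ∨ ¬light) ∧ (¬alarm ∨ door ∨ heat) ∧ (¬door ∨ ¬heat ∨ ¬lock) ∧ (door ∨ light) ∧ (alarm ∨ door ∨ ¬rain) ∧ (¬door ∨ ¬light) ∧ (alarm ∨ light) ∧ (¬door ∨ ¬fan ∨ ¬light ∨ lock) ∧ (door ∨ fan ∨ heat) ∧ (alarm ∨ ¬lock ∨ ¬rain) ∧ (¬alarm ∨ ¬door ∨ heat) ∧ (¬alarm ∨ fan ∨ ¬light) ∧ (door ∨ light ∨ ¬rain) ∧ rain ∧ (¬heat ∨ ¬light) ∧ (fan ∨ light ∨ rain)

fan=T, alarm=T, door=T, light=F, heat=T, rain=T, lock=F

Unit clause (rain) forces rain = True.
In (fan ∨ ¬rain) only fan is left, so fan = True.
Set alarm = True.
Try door = False:
  (¬alarm ∨ door ∨ heat) forces heat = True.
  (door ∨ light) forces light = True.
  clause (¬heat ∨ ¬light) is falsified — backtrack.
So door = True.
  then (¬door ∨ ¬fan ∨ ¬light) forces light = False.
  then (¬alarm ∨ ¬door ∨ heat) forces heat = True.
  then (¬door ∨ ¬heat ∨ ¬lock) forces lock = False.
All clauses satisfied.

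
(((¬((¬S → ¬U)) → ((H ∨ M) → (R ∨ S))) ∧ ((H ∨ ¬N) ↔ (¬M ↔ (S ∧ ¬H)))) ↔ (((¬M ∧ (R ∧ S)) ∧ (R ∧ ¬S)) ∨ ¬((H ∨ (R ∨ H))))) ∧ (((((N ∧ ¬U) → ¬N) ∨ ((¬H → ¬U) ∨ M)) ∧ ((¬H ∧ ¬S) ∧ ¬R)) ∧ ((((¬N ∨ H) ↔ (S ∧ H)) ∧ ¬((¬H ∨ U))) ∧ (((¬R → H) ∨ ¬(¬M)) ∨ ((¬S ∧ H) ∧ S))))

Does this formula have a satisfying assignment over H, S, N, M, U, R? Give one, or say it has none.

Case H = True: the conjunct ¬H is False.
Case H = False: the conjunct ¬((¬H ∨ U)) becomes ¬((True ∨ U)) = False.
Both cases fail — unsatisfiable.

Unsatisfiable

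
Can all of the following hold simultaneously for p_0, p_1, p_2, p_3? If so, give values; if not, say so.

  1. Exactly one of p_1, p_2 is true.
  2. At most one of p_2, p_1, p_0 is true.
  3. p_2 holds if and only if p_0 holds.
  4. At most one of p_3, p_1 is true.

p_0 = False, p_1 = True, p_2 = False, p_3 = False

  (1) {p_1, p_2}: 1 true — exactly one ✓
  (2) {p_2, p_1, p_0}: 1 true — at most one ✓
  (3) p_2=F, p_0=F — same ✓
  (4) {p_3, p_1}: 1 true — at most one ✓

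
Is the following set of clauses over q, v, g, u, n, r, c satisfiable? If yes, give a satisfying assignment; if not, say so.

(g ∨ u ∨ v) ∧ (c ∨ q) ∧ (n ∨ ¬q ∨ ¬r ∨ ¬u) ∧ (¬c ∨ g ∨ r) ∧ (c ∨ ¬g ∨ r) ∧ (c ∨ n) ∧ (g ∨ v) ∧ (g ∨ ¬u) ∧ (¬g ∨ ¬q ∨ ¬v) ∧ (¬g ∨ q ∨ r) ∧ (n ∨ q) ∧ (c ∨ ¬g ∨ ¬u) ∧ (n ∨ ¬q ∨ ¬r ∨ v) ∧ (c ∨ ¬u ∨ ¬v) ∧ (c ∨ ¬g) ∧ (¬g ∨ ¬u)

Set q = True.
Set v = False.
  then (g ∨ v) forces g = True.
  then (c ∨ ¬g) forces c = True.
  then (¬g ∨ ¬u) forces u = False.
Set n = True.
Set r = False.
All clauses satisfied.

q = True, v = False, g = True, u = False, n = True, r = False, c = True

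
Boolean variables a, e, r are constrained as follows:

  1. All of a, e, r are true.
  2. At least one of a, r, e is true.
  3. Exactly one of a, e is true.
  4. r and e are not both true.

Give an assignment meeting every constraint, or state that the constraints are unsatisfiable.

UNSATISFIABLE

Case a = True:
  (1) forces e = True.
  Constraint (3) is violated (a=T, e=T) — contradiction.
Case a = False:
  Constraint (1) is violated (a=F) — contradiction.
Both cases fail — unsatisfiable.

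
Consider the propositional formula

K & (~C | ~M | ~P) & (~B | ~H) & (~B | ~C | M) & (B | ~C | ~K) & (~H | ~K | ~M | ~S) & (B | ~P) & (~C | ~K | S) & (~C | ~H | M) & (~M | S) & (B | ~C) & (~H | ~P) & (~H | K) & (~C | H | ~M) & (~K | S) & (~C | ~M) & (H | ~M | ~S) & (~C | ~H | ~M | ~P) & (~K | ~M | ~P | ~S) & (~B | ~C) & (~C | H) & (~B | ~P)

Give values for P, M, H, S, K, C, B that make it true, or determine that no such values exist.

P = False, M = False, H = False, S = True, K = True, C = False, B = True

Unit clause (K) forces K = True.
In (~K | S) only S is left, so S = True.
Try P = True:
  (B | ~P) forces B = True.
  clause (~B | ~P) is falsified — backtrack.
So P = False.
Try M = True:
  (~H | ~K | ~M | ~S) forces H = False.
  clause (H | ~M | ~S) is falsified — backtrack.
So M = False.
Set H = False.
  then (~C | H) forces C = False.
Set B = True.
All clauses satisfied.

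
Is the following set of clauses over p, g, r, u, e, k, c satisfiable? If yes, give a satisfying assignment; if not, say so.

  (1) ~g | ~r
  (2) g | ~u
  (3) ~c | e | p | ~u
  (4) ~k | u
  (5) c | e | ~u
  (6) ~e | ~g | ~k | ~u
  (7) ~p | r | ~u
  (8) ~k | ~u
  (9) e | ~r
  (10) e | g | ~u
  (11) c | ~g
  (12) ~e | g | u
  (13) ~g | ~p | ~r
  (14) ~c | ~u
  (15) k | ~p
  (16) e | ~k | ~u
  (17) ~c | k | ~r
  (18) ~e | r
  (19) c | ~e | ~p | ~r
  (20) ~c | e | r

p = False; g = False; r = False; u = False; e = False; k = False; c = False

Try p = True:
  (k | ~p) forces k = True.
  (~k | u) forces u = True.
  clause (~k | ~u) is falsified — backtrack.
So p = False.
Set g = False.
  then (g | ~u) forces u = False.
  then (~k | u) forces k = False.
  then (~e | g | u) forces e = False.
  then (e | ~r) forces r = False.
  then (~c | e | r) forces c = False.
All clauses satisfied.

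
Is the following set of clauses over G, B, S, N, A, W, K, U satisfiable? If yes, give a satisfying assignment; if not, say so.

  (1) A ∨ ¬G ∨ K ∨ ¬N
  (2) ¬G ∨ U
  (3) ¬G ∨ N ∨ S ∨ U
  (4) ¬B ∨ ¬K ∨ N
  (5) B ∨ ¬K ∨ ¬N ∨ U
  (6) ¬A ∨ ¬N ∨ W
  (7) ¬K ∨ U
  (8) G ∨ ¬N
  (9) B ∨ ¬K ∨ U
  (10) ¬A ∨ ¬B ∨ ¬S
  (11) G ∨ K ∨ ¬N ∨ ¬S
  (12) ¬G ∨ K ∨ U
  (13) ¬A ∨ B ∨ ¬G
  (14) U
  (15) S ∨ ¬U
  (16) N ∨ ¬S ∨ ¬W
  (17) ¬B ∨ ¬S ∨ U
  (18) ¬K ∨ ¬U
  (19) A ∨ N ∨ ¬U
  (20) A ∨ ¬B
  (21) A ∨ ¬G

Unit clause (U) forces U = True.
In (S ∨ ¬U) only S is left, so S = True.
In (¬K ∨ ¬U) only ¬K is left, so K = False.
Try G = True:
  (A ∨ ¬G) forces A = True.
  (¬A ∨ ¬B ∨ ¬S) forces B = False.
  clause (¬A ∨ B ∨ ¬G) is falsified — backtrack.
So G = False.
  then (G ∨ ¬N) forces N = False.
  then (N ∨ ¬S ∨ ¬W) forces W = False.
  then (A ∨ N ∨ ¬U) forces A = True.
  then (¬A ∨ ¬B ∨ ¬S) forces B = False.
All clauses satisfied.

G = False, B = False, S = True, N = False, A = True, W = False, K = False, U = True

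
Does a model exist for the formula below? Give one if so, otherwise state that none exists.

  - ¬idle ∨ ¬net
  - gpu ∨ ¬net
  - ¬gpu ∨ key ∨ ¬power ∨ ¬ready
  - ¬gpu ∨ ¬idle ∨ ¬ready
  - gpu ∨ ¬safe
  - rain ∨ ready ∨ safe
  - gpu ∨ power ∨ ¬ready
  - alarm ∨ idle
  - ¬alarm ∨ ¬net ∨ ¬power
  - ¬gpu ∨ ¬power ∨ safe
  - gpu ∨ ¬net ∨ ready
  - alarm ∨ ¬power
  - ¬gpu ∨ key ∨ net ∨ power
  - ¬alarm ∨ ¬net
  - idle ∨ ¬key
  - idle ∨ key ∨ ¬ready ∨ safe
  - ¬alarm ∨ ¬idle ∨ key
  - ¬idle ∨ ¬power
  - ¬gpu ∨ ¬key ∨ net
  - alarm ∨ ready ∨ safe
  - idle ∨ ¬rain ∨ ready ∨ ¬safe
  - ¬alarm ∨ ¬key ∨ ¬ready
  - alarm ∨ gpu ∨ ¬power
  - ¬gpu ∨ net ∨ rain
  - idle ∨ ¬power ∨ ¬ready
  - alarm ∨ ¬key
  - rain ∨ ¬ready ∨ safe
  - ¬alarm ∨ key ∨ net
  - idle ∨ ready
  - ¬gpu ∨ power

Set alarm = True.
  then (¬alarm ∨ ¬net) forces net = False.
  then (¬alarm ∨ key ∨ net) forces key = True.
  then (idle ∨ ¬key) forces idle = True.
  then (¬idle ∨ ¬power) forces power = False.
  then (¬gpu ∨ ¬key ∨ net) forces gpu = False.
  then (¬alarm ∨ ¬key ∨ ¬ready) forces ready = False.
  then (gpu ∨ ¬safe) forces safe = False.
  then (rain ∨ ready ∨ safe) forces rain = True.
All clauses satisfied.

alarm=T, power=F, rain=T, ready=F, safe=F, net=F, key=T, gpu=F, idle=T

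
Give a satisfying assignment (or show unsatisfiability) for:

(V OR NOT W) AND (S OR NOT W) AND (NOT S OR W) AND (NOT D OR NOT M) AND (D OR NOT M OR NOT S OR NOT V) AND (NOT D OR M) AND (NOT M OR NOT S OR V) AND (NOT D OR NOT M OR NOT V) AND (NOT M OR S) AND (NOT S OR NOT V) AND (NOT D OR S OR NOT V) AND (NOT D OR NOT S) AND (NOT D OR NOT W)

S: False; W: False; M: False; V: False; D: False

Set S = False.
  then (S OR NOT W) forces W = False.
  then (NOT M OR S) forces M = False.
  then (NOT D OR M) forces D = False.
Set V = False.
All clauses satisfied.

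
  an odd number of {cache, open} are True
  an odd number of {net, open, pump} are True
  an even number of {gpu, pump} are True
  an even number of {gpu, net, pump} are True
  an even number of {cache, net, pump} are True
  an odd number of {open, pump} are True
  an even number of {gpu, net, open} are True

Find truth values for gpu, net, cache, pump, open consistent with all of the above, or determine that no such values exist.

Unsatisfiable — no assignment works.

Adding constraints 2, 3, 7 mod 2: every variable appears an even number of times on the left, so the left side is 0.
But the right sides sum to 1 (mod 2). 0 ≠ 1 — the system is inconsistent.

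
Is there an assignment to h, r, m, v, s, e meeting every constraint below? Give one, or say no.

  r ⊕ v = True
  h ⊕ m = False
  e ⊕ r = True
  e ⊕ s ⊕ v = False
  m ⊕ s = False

h=F; r=F; m=F; v=T; s=F; e=T

r ⊕ v = F ⊕ T = True ✓
h ⊕ m = F ⊕ F = False ✓
e ⊕ r = T ⊕ F = True ✓
e ⊕ s ⊕ v = T ⊕ F ⊕ T = False ✓
m ⊕ s = F ⊕ F = False ✓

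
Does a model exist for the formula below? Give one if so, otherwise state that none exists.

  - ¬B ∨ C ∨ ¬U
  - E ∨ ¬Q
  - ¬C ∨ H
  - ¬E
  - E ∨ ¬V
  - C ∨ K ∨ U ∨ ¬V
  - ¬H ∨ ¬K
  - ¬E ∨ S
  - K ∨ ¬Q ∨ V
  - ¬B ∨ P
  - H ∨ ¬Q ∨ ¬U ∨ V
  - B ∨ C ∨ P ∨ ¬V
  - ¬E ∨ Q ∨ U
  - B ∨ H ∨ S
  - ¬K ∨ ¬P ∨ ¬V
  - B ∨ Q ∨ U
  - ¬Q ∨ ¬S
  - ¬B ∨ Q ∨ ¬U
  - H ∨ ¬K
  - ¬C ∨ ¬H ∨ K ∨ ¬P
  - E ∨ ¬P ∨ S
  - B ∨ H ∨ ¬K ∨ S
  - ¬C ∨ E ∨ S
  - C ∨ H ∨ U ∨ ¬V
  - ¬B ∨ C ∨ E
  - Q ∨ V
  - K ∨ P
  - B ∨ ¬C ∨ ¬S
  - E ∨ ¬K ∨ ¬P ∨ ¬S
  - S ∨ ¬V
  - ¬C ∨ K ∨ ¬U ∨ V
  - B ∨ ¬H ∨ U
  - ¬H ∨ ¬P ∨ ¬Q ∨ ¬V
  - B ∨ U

UNSATISFIABLE

Case E = True:
  Clause (¬E) is falsified — contradiction.
Case E = False:
  (E ∨ ¬Q) forces Q = False.
  (E ∨ ¬V) forces V = False.
  Clause (Q ∨ V) is falsified — contradiction.
Both cases fail, so the formula is unsatisfiable.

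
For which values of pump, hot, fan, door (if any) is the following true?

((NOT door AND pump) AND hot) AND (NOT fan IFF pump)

pump = True, hot = True, fan = False, door = False

  (NOT door AND pump) AND hot = True
    NOT door AND pump = True
      NOT door = True
  NOT fan IFF pump = True
    NOT fan = True
Both conjuncts True, so the formula holds.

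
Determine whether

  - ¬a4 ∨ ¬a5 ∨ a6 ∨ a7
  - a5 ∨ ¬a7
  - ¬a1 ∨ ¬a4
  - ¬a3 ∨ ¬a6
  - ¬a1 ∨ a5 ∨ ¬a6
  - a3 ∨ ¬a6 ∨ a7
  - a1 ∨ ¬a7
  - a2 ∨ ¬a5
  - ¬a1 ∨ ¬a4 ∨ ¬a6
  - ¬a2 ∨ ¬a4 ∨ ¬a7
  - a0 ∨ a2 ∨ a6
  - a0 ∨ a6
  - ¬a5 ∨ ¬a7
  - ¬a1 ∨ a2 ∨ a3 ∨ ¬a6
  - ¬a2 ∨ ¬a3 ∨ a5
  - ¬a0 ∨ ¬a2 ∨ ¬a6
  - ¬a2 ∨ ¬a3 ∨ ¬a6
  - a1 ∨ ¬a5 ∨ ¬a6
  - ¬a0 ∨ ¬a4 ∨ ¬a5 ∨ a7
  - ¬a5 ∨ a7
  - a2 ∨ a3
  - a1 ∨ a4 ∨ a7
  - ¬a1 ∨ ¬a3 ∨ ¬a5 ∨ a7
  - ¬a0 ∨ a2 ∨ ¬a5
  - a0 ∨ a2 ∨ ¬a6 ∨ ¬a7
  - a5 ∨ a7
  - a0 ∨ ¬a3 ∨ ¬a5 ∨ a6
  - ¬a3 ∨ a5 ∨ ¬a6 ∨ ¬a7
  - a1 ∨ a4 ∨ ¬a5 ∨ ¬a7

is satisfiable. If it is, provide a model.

No satisfying assignment exists.

Case a7 = True:
  (a5 ∨ ¬a7) forces a5 = True.
  Clause (¬a5 ∨ ¬a7) is falsified — contradiction.
Case a7 = False:
  (¬a5 ∨ a7) forces a5 = False.
  Clause (a5 ∨ a7) is falsified — contradiction.
Both cases fail, so the formula is unsatisfiable.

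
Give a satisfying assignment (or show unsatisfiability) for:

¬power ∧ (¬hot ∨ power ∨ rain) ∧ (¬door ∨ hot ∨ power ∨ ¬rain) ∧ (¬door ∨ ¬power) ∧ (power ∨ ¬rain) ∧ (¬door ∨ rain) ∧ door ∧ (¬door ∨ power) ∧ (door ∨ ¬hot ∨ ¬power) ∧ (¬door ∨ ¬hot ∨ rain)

UNSATISFIABLE

Case door = True:
  (¬power) forces power = False.
  Clause (¬door ∨ power) is falsified — contradiction.
Case door = False:
  Clause (door) is falsified — contradiction.
Both cases fail, so the formula is unsatisfiable.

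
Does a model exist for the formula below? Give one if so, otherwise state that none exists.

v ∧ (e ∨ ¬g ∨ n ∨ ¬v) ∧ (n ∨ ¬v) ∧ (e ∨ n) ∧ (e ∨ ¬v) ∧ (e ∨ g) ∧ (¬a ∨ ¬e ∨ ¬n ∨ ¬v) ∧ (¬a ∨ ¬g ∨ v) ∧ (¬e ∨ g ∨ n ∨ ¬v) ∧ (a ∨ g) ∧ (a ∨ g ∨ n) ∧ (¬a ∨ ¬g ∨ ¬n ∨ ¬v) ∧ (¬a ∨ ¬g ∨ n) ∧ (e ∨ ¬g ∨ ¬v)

Unit clause (v) forces v = True.
In (n ∨ ¬v) only n is left, so n = True.
In (e ∨ ¬v) only e is left, so e = True.
In (¬a ∨ ¬e ∨ ¬n ∨ ¬v) only ¬a is left, so a = False.
In (a ∨ g) only g is left, so g = True.
All clauses satisfied.

a: False; g: True; v: True; n: True; e: True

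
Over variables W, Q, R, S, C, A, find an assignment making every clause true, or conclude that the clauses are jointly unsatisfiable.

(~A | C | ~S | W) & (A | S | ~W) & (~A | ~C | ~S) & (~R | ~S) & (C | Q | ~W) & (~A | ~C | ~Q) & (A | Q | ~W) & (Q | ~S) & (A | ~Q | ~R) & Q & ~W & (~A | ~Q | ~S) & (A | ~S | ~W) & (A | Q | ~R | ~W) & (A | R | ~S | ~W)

W = False, Q = True, R = False, S = False, C = True, A = False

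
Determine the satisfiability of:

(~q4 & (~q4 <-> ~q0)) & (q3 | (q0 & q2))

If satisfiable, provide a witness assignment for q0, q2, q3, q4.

q0 = False, q2 = True, q3 = True, q4 = False

  ~q4 & (~q4 <-> ~q0) = True
    ~q4 = True
    ~q4 <-> ~q0 = True
      ~q4 = True
      ~q0 = True
  q3 | (q0 & q2) = True
    q0 & q2 = False
Both conjuncts True, so the formula holds.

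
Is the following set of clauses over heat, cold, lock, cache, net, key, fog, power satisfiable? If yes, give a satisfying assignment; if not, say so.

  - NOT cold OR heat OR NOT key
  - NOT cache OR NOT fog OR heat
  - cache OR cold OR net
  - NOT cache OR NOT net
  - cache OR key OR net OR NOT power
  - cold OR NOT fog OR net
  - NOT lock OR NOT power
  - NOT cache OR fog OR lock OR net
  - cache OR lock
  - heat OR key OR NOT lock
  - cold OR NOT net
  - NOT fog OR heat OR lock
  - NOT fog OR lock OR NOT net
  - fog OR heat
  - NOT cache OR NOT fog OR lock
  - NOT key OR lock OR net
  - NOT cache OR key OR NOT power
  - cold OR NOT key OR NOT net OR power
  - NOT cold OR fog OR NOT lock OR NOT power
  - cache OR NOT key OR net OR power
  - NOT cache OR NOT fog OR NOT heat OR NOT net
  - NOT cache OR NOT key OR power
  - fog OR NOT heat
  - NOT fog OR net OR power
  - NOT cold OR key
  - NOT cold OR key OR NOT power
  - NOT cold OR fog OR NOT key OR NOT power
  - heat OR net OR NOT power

Set heat = True.
  then (fog OR NOT heat) forces fog = True.
Try cold = False:
  (cold OR NOT fog OR net) forces net = True.
  clause (cold OR NOT net) is falsified — backtrack.
So cold = True.
  then (NOT cold OR key) forces key = True.
Set lock = True.
  then (NOT lock OR NOT power) forces power = False.
  then (NOT cache OR NOT key OR power) forces cache = False.
  then (NOT fog OR net OR power) forces net = True.
All clauses satisfied.

heat: True; cold: True; lock: True; cache: False; net: True; key: True; fog: True; power: False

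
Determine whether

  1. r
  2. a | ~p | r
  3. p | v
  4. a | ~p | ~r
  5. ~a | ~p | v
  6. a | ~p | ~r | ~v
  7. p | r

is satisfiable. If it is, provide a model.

p: False; r: True; v: True; a: False

Unit clause (r) forces r = True.
Set p = False.
  then (p | v) forces v = True.
Set a = False.
Check each clause:
  (r): r holds.
  (a | ~p | r): ~p holds.
  (p | v): v holds.
  (a | ~p | ~r): ~p holds.
  (~a | ~p | v): ~a holds.
  (a | ~p | ~r | ~v): ~p holds.
  (p | r): r holds.
All clauses satisfied.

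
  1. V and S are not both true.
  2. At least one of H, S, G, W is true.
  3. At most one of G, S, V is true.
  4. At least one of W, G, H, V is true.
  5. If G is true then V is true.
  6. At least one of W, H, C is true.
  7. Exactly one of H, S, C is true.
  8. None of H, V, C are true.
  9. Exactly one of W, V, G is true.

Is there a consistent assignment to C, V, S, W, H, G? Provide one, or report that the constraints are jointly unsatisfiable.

C=F, V=F, S=T, W=T, H=F, G=F

  (1) V=F, S=T — not both ✓
  (2) {H, S, G, W}: 2 true — at least one ✓
  (3) {G, S, V}: 1 true — at most one ✓
  (4) {W, G, H, V}: 1 true — at least one ✓
  (5) G=F ⇒ V: vacuous ✓
  (6) {W, H, C}: 1 true — at least one ✓
  (7) {H, S, C}: 1 true — exactly one ✓
  (8) {H, V, C}: 0 true — none ✓
  (9) {W, V, G}: 1 true — exactly one ✓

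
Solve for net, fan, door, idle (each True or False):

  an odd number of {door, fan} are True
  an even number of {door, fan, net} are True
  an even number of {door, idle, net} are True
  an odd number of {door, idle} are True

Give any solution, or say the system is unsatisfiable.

net: True, fan: False, door: True, idle: False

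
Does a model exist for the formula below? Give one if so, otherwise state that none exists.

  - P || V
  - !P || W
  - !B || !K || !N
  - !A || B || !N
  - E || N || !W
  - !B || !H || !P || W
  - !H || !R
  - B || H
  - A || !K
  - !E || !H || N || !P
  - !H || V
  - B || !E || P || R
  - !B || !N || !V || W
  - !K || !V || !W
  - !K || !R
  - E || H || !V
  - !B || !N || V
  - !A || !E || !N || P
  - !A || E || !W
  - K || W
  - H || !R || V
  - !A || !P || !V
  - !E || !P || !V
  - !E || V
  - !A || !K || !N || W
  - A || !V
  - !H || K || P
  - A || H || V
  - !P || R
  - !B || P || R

V = True; N = False; K = True; H = True; P = False; A = True; R = False; W = False; B = False; E = False

Set V = True.
  then (A || !V) forces A = True.
  then (!A || !P || !V) forces P = False.
Try N = True:
  (!A || B || !N) forces B = True.
  (!B || !K || !N) forces K = False.
  (!B || !N || !V || W) forces W = True.
  (!A || !E || !N || P) forces E = False.
  clause (!A || E || !W) is falsified — backtrack.
So N = False.
Set K = True.
  then (!K || !V || !W) forces W = False.
  then (!K || !R) forces R = False.
  then (!B || P || R) forces B = False.
  then (B || H) forces H = True.
  then (B || !E || P || R) forces E = False.
All clauses satisfied.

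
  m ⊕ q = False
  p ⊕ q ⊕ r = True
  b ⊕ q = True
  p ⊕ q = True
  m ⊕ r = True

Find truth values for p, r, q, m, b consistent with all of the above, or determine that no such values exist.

p = False, r = False, q = True, m = True, b = False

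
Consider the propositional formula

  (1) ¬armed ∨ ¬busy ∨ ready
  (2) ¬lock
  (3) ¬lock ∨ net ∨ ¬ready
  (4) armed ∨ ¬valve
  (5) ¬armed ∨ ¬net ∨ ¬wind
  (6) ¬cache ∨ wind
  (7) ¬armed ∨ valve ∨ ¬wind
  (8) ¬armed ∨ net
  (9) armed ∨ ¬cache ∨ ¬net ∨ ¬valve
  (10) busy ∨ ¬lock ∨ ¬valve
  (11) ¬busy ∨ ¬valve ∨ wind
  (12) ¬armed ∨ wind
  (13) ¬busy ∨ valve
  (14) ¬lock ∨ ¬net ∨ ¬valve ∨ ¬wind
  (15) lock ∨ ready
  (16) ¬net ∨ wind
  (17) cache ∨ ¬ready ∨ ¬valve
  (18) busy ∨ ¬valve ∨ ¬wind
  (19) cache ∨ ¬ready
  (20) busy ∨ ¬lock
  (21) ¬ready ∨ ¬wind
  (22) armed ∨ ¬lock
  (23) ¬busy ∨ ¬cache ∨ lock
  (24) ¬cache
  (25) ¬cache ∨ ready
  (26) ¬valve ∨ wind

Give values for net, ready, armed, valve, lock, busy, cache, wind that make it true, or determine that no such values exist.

Case lock = True:
  Clause (¬lock) is falsified — contradiction.
Case lock = False:
  (lock ∨ ready) forces ready = True.
  (cache ∨ ¬ready) forces cache = True.
  Clause (¬cache) is falsified — contradiction.
Both cases fail, so the formula is unsatisfiable.

The formula is unsatisfiable.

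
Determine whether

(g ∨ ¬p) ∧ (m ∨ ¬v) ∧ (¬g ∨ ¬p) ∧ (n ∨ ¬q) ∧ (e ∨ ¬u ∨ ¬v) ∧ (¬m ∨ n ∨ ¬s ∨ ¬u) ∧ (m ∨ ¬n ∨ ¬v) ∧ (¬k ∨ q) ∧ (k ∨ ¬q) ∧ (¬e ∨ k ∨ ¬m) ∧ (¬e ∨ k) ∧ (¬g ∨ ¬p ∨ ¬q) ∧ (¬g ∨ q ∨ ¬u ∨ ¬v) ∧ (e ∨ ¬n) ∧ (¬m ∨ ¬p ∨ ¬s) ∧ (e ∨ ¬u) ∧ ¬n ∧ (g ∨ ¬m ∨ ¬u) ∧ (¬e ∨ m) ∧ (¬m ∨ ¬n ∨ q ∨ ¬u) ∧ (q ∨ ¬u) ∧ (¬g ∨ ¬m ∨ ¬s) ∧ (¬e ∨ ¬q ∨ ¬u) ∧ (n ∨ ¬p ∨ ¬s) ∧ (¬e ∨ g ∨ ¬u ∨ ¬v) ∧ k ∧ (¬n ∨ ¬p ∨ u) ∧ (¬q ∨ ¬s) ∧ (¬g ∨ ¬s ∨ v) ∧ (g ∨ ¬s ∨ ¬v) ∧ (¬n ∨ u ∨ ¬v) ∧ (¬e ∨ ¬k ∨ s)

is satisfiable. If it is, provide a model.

Unsatisfiable — no assignment works.

Case k = True:
  (¬k ∨ q) forces q = True.
  (n ∨ ¬q) forces n = True.
  Clause (¬n) is falsified — contradiction.
Case k = False:
  Clause (k) is falsified — contradiction.
Both cases fail, so the formula is unsatisfiable.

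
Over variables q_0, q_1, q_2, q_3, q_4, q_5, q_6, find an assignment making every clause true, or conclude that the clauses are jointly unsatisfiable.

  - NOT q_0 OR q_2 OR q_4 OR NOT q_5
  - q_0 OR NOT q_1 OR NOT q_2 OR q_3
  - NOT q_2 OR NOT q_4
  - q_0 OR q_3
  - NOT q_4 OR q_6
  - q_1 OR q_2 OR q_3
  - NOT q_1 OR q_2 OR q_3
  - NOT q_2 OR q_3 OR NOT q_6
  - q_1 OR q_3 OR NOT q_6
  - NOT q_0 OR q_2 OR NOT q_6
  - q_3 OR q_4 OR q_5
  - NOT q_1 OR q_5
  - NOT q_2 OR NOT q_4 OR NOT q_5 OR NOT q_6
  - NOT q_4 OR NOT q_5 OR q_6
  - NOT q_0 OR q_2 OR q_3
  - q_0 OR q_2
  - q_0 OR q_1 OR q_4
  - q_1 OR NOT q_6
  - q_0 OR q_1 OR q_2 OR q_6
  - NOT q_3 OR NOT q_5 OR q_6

Set q_0 = True.
Set q_1 = False.
  then (q_1 OR NOT q_6) forces q_6 = False.
  then (NOT q_4 OR q_6) forces q_4 = False.
Set q_2 = False.
  then (NOT q_0 OR q_2 OR q_4 OR NOT q_5) forces q_5 = False.
  then (q_1 OR q_2 OR q_3) forces q_3 = True.
All clauses satisfied.

q_0=T, q_1=F, q_2=F, q_3=T, q_4=F, q_5=F, q_6=F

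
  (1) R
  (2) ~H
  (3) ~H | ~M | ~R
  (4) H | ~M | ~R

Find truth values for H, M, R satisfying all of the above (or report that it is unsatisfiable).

H=F, M=F, R=T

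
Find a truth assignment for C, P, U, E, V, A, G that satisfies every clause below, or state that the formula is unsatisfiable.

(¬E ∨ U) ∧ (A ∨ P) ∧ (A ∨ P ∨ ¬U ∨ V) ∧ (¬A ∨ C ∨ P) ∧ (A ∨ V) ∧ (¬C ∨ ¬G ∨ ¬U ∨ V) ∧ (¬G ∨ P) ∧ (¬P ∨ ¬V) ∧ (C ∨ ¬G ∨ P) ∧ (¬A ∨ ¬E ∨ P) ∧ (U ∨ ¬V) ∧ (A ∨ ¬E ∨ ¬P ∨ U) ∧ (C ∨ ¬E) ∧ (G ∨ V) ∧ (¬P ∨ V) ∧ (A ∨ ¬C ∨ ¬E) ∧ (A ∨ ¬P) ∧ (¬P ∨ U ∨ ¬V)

C = True, P = False, U = True, E = False, V = True, A = True, G = False

Set C = True.
Try P = True:
  (¬P ∨ ¬V) forces V = False.
  clause (¬P ∨ V) is falsified — backtrack.
So P = False.
  then (A ∨ P) forces A = True.
  then (¬G ∨ P) forces G = False.
  then (¬A ∨ ¬E ∨ P) forces E = False.
  then (G ∨ V) forces V = True.
  then (U ∨ ¬V) forces U = True.
All clauses satisfied.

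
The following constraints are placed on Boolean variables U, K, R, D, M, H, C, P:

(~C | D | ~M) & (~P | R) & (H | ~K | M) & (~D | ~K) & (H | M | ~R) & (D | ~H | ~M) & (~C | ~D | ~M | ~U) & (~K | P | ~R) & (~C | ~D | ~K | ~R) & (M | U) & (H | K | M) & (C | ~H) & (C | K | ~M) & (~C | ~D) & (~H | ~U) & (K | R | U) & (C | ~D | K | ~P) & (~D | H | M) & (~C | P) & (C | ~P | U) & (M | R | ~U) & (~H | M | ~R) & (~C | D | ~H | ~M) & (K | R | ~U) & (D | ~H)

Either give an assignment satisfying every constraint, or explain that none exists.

Set U = True.
  then (~H | ~U) forces H = False.
Set K = True.
  then (H | ~K | M) forces M = True.
  then (~D | ~K) forces D = False.
  then (~C | D | ~M) forces C = False.
Set R = True.
  then (~K | P | ~R) forces P = True.
All clauses satisfied.

U=T, K=T, R=T, D=F, M=T, H=F, C=F, P=T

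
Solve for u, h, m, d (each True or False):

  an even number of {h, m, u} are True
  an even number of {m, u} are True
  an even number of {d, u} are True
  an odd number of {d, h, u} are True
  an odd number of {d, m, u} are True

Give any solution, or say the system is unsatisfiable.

Unsatisfiable — no assignment works.

Adding constraints 1, 2, 3, 4 mod 2: every variable appears an even number of times on the left, so the left side is 0.
But the right sides sum to 1 (mod 2). 0 ≠ 1 — the system is inconsistent.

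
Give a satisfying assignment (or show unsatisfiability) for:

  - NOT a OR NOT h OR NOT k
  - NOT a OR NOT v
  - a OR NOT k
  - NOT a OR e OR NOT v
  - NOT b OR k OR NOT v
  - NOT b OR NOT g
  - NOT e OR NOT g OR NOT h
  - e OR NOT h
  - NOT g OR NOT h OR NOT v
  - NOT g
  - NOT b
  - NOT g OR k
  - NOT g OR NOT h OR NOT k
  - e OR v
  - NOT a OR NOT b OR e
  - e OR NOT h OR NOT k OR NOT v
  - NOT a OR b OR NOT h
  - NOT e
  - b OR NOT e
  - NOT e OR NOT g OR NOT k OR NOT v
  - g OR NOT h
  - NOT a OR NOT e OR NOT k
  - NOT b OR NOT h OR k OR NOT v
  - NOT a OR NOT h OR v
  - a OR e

UNSATISFIABLE

Case g = True:
  Clause (NOT g) is falsified — contradiction.
Case g = False:
  (NOT b) forces b = False.
  (NOT e) forces e = False.
  (e OR NOT h) forces h = False.
  (e OR v) forces v = True.
  (NOT a OR NOT v) forces a = False.
  Clause (a OR e) is falsified — contradiction.
Both cases fail, so the formula is unsatisfiable.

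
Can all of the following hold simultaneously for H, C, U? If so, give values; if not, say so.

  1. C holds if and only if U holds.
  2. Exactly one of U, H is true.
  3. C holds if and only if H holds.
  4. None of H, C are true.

Unsatisfiable — no assignment works.

Case H = True:
  Constraint (4) is violated (H=T) — contradiction.
Case H = False:
  (2) with H=F forces U = True.
  (1) with U=T forces C = True.
  Constraint (3) is violated (C=T, H=F) — contradiction.
Both cases fail — unsatisfiable.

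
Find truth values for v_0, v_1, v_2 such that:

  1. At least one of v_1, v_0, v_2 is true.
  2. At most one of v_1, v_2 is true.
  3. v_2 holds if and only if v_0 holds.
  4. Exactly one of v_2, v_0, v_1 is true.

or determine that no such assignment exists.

v_0: False, v_1: True, v_2: False

  (1) {v_1, v_0, v_2}: 1 true — at least one ✓
  (2) {v_1, v_2}: 1 true — at most one ✓
  (3) v_2=F, v_0=F — same ✓
  (4) {v_2, v_0, v_1}: 1 true — exactly one ✓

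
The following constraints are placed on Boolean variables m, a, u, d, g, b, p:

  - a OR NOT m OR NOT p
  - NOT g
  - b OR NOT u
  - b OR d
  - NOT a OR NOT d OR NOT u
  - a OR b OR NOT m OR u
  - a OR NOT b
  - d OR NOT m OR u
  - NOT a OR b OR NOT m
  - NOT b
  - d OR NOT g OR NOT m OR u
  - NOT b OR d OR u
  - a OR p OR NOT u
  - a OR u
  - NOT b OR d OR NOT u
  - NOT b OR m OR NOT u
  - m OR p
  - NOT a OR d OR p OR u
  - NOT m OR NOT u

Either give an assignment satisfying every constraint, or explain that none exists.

m = False; a = True; u = False; d = True; g = False; b = False; p = True

Unit clause (NOT g) forces g = False.
Unit clause (NOT b) forces b = False.
In (b OR NOT u) only NOT u is left, so u = False.
In (b OR d) only d is left, so d = True.
In (a OR u) only a is left, so a = True.
In (NOT a OR b OR NOT m) only NOT m is left, so m = False.
In (m OR p) only p is left, so p = True.
All clauses satisfied.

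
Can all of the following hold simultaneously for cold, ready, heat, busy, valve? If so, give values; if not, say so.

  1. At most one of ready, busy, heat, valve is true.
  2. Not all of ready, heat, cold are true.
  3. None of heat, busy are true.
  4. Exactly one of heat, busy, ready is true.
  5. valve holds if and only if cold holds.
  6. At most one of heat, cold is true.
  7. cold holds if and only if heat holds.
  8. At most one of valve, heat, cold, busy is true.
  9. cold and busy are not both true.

cold = False, ready = True, heat = False, busy = False, valve = False

  (1) {ready, busy, heat, valve}: 1 true — at most one ✓
  (2) {ready, heat, cold}: 1/3 true — not all ✓
  (3) {heat, busy}: 0 true — none ✓
  (4) {heat, busy, ready}: 1 true — exactly one ✓
  (5) valve=F, cold=F — same ✓
  (6) {heat, cold}: 0 true — at most one ✓
  (7) cold=F, heat=F — same ✓
  (8) {valve, heat, cold, busy}: 0 true — at most one ✓
  (9) cold=F, busy=F — not both ✓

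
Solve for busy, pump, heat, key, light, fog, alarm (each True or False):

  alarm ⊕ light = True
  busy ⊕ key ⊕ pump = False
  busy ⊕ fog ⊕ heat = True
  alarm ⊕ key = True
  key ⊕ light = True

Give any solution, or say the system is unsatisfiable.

Adding constraints 1, 4, 5 mod 2: every variable appears an even number of times on the left, so the left side is 0.
But the right sides sum to 1 (mod 2). 0 ≠ 1 — the system is inconsistent.

Unsatisfiable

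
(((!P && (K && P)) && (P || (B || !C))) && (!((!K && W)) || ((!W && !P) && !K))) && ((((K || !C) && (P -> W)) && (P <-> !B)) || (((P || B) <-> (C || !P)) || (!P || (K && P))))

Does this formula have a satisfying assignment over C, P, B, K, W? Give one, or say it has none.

No satisfying assignment exists.

Case P = True: the conjunct !P is False.
Case P = False: the conjunct P is False.
Both cases fail — unsatisfiable.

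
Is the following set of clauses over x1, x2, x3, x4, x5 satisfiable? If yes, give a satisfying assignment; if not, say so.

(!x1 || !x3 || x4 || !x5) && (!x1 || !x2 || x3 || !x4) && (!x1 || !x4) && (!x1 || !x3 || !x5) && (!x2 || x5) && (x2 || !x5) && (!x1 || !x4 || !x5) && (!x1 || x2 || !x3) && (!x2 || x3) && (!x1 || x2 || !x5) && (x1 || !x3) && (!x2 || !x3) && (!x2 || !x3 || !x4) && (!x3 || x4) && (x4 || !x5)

x1 = False; x2 = False; x3 = False; x4 = True; x5 = False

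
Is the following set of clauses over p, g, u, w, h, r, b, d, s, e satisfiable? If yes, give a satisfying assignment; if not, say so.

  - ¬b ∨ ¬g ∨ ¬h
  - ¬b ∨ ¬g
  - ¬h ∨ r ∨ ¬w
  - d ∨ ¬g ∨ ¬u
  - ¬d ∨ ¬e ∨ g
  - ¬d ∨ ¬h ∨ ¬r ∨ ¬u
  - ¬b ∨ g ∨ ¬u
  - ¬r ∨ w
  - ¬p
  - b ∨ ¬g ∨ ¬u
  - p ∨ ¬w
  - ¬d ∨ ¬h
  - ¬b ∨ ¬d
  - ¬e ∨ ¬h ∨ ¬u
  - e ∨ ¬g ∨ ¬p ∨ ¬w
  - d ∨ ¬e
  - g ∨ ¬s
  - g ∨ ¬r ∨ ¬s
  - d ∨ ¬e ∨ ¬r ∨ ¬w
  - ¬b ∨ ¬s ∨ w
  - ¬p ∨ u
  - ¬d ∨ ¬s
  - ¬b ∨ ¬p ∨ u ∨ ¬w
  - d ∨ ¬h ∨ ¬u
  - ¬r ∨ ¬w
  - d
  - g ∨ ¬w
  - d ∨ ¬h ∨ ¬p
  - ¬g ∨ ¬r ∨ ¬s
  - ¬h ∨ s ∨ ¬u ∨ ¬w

p = False, g = True, u = False, w = False, h = False, r = False, b = False, d = True, s = False, e = True

Unit clause (¬p) forces p = False.
In (p ∨ ¬w) only ¬w is left, so w = False.
Unit clause (d) forces d = True.
In (¬r ∨ w) only ¬r is left, so r = False.
In (¬d ∨ ¬h) only ¬h is left, so h = False.
In (¬b ∨ ¬d) only ¬b is left, so b = False.
In (¬d ∨ ¬s) only ¬s is left, so s = False.
Set g = True.
  then (b ∨ ¬g ∨ ¬u) forces u = False.
Set e = True.
All clauses satisfied.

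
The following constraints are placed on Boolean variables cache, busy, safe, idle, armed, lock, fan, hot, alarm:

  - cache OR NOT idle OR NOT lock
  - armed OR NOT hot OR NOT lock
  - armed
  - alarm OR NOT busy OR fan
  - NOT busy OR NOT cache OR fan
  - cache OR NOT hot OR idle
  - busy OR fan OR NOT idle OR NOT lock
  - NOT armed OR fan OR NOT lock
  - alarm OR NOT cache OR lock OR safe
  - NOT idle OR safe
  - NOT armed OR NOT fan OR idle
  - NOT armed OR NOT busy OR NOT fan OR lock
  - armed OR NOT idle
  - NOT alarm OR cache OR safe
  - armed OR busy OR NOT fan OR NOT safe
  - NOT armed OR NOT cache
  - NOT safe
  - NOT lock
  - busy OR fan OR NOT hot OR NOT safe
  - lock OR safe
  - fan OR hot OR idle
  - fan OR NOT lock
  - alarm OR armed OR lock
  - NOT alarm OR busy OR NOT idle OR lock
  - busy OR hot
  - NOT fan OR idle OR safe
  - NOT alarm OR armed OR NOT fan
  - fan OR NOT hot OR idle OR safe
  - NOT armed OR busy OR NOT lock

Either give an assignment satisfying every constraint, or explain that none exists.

No satisfying assignment exists.

Case lock = True:
  Clause (NOT lock) is falsified — contradiction.
Case lock = False:
  (armed) forces armed = True.
  (NOT armed OR NOT cache) forces cache = False.
  (NOT safe) forces safe = False.
  Clause (lock OR safe) is falsified — contradiction.
Both cases fail, so the formula is unsatisfiable.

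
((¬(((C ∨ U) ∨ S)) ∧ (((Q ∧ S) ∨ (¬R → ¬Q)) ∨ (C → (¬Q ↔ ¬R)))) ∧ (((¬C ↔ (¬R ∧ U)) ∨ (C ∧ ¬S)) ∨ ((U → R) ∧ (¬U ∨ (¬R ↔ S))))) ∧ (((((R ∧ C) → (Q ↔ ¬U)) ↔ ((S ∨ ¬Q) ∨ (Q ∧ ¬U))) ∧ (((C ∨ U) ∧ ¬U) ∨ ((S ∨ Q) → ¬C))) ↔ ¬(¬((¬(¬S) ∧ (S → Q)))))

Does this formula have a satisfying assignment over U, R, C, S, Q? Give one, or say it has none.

Case C = True: the conjunct ¬(((C ∨ U) ∨ S)) becomes ¬((True ∨ S)) = False.
Case C = False: the formula simplifies to (¬((U ∨ S)) ∧ ((¬R ∧ U) ∨ ((U → R) ∧ (¬U ∨ (¬R ↔ S))))) ∧ (((S ∨ ¬Q) ∨ (Q ∧ ¬U)) ↔ ¬(¬((¬(¬S) ∧ (S → Q))))).
  U = True: the conjunct ¬((U ∨ S)) becomes ¬((True ∨ S)) = False.
  U = False: simplifies to ¬S ∧ (((S ∨ ¬Q) ∨ Q) ↔ ¬(¬((¬(¬S) ∧ (S → Q))))).
    S = True: the conjunct ¬S is False.
    S = False: simplifies to ¬((¬Q ∨ Q)).
      Q = True: this becomes ¬((False ∨ True)) = False.
      Q = False: this becomes ¬((True ∨ False)) = False.
Both cases fail — unsatisfiable.

The formula is unsatisfiable.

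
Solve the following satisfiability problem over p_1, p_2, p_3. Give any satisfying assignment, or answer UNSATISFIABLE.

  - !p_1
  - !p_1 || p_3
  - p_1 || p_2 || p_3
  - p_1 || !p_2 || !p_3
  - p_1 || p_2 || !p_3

p_1 = False, p_2 = True, p_3 = False

Unit clause (!p_1) forces p_1 = False.
Try p_2 = False:
  (p_1 || p_2 || p_3) forces p_3 = True.
  clause (p_1 || p_2 || !p_3) is falsified — backtrack.
So p_2 = True.
  then (p_1 || !p_2 || !p_3) forces p_3 = False.
Check each clause:
  (!p_1): !p_1 holds.
  (!p_1 || p_3): !p_1 holds.
  (p_1 || p_2 || p_3): p_2 holds.
  (p_1 || !p_2 || !p_3): !p_3 holds.
  (p_1 || p_2 || !p_3): p_2 holds.
All clauses satisfied.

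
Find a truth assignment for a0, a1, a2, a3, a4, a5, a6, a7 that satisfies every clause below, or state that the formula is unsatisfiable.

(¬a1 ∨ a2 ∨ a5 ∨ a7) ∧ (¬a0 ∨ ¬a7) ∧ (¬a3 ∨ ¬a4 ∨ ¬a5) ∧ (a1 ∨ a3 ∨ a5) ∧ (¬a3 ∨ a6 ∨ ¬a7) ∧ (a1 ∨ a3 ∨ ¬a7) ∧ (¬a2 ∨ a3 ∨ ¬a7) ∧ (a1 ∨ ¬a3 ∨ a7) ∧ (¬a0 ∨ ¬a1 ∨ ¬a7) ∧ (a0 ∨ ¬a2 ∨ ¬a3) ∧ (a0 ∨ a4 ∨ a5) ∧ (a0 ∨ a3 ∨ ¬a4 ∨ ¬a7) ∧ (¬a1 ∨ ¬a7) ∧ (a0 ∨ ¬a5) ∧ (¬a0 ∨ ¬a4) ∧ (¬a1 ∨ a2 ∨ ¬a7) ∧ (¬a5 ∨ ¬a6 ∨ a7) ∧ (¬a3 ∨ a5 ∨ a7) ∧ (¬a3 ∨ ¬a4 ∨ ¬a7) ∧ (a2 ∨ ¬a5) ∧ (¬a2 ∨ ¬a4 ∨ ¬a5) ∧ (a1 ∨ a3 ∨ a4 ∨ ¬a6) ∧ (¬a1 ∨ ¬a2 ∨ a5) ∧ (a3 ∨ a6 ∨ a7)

a0=T, a1=T, a2=T, a3=T, a4=F, a5=T, a6=F, a7=F

Set a0 = True.
  then (¬a0 ∨ ¬a7) forces a7 = False.
  then (¬a0 ∨ ¬a4) forces a4 = False.
Try a1 = False:
  (a1 ∨ ¬a3 ∨ a7) forces a3 = False.
  (a1 ∨ a3 ∨ a5) forces a5 = True.
  (¬a5 ∨ ¬a6 ∨ a7) forces a6 = False.
  clause (a3 ∨ a6 ∨ a7) is falsified — backtrack.
So a1 = True.
Set a2 = True.
  then (¬a1 ∨ ¬a2 ∨ a5) forces a5 = True.
  then (¬a5 ∨ ¬a6 ∨ a7) forces a6 = False.
  then (a3 ∨ a6 ∨ a7) forces a3 = True.
All clauses satisfied.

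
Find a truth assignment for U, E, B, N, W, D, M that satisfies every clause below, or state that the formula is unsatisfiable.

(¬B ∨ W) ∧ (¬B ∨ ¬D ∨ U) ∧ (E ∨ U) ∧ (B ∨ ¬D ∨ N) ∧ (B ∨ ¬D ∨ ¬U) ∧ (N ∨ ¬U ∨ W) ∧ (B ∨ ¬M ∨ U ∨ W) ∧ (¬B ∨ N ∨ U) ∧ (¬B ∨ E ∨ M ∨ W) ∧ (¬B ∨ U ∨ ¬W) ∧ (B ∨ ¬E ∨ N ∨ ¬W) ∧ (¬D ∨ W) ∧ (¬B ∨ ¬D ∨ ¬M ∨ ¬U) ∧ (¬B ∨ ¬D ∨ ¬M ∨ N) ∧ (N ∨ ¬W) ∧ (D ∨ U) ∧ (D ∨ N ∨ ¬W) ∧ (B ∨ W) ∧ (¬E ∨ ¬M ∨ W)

U = True, E = False, B = False, N = True, W = True, D = False, M = False

Set U = True.
Set E = False.
Set B = False.
  then (B ∨ ¬D ∨ ¬U) forces D = False.
  then (B ∨ W) forces W = True.
  then (N ∨ ¬W) forces N = True.
Set M = False.
All clauses satisfied.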